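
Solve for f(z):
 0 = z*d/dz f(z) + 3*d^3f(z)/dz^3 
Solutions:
 f(z) = C1 + Integral(C2*airyai(-3^(2/3)*z/3) + C3*airybi(-3^(2/3)*z/3), z)


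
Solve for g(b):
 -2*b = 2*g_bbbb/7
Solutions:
 g(b) = C1 + C2*b + C3*b^2 + C4*b^3 - 7*b^5/120


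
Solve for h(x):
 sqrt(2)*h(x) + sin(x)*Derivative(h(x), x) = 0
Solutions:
 h(x) = C1*(cos(x) + 1)^(sqrt(2)/2)/(cos(x) - 1)^(sqrt(2)/2)


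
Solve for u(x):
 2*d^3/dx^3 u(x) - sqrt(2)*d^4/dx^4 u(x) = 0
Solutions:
 u(x) = C1 + C2*x + C3*x^2 + C4*exp(sqrt(2)*x)


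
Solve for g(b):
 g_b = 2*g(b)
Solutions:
 g(b) = C1*exp(2*b)


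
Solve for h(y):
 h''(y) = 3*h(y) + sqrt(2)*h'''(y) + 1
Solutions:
 h(y) = C1*exp(y*((9*sqrt(158)/4 + 20*sqrt(2))^(-1/3) + 2*sqrt(2) + 2*(9*sqrt(158)/4 + 20*sqrt(2))^(1/3))/12)*sin(sqrt(3)*y*(-2*(9*sqrt(158)/4 + 20*sqrt(2))^(1/3) + (9*sqrt(158)/4 + 20*sqrt(2))^(-1/3))/12) + C2*exp(y*((9*sqrt(158)/4 + 20*sqrt(2))^(-1/3) + 2*sqrt(2) + 2*(9*sqrt(158)/4 + 20*sqrt(2))^(1/3))/12)*cos(sqrt(3)*y*(-2*(9*sqrt(158)/4 + 20*sqrt(2))^(1/3) + (9*sqrt(158)/4 + 20*sqrt(2))^(-1/3))/12) + C3*exp(y*(-2*(9*sqrt(158)/4 + 20*sqrt(2))^(1/3) - 1/(9*sqrt(158)/4 + 20*sqrt(2))^(1/3) + sqrt(2))/6) - 1/3


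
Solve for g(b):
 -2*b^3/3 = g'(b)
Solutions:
 g(b) = C1 - b^4/6


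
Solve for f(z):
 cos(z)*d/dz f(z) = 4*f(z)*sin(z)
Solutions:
 f(z) = C1/cos(z)^4


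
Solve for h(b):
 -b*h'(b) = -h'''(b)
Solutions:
 h(b) = C1 + Integral(C2*airyai(b) + C3*airybi(b), b)


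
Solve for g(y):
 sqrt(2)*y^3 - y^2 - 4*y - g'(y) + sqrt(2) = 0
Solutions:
 g(y) = C1 + sqrt(2)*y^4/4 - y^3/3 - 2*y^2 + sqrt(2)*y


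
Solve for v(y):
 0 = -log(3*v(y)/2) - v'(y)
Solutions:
 -Integral(1/(-log(_y) - log(3) + log(2)), (_y, v(y))) = C1 - y


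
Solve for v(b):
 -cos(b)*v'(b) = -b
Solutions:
 v(b) = C1 + Integral(b/cos(b), b)


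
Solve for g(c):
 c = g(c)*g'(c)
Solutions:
 g(c) = -sqrt(C1 + c^2)
 g(c) = sqrt(C1 + c^2)


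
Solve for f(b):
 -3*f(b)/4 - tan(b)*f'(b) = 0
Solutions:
 f(b) = C1/sin(b)^(3/4)


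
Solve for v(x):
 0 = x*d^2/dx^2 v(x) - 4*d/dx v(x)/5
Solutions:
 v(x) = C1 + C2*x^(9/5)


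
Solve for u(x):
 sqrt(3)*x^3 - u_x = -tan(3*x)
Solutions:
 u(x) = C1 + sqrt(3)*x^4/4 - log(cos(3*x))/3


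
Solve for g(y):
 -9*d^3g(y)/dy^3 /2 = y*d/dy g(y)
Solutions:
 g(y) = C1 + Integral(C2*airyai(-6^(1/3)*y/3) + C3*airybi(-6^(1/3)*y/3), y)


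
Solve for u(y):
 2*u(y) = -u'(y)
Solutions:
 u(y) = C1*exp(-2*y)


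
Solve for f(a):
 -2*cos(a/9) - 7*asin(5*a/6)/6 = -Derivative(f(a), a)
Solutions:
 f(a) = C1 + 7*a*asin(5*a/6)/6 + 7*sqrt(36 - 25*a^2)/30 + 18*sin(a/9)


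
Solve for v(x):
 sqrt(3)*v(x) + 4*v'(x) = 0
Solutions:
 v(x) = C1*exp(-sqrt(3)*x/4)


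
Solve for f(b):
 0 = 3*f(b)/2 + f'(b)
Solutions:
 f(b) = C1*exp(-3*b/2)


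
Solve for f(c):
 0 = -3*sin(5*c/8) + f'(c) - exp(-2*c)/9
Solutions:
 f(c) = C1 - 24*cos(5*c/8)/5 - exp(-2*c)/18


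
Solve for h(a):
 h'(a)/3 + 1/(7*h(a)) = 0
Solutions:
 h(a) = -sqrt(C1 - 42*a)/7
 h(a) = sqrt(C1 - 42*a)/7


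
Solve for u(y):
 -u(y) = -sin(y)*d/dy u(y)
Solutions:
 u(y) = C1*sqrt(cos(y) - 1)/sqrt(cos(y) + 1)


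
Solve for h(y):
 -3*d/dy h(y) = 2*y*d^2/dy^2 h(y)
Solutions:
 h(y) = C1 + C2/sqrt(y)


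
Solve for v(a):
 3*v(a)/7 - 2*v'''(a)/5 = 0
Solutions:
 v(a) = C3*exp(14^(2/3)*15^(1/3)*a/14) + (C1*sin(14^(2/3)*3^(5/6)*5^(1/3)*a/28) + C2*cos(14^(2/3)*3^(5/6)*5^(1/3)*a/28))*exp(-14^(2/3)*15^(1/3)*a/28)


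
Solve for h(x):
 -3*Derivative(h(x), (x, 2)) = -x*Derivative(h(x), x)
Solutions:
 h(x) = C1 + C2*erfi(sqrt(6)*x/6)


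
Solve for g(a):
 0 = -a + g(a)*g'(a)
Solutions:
 g(a) = -sqrt(C1 + a^2)
 g(a) = sqrt(C1 + a^2)


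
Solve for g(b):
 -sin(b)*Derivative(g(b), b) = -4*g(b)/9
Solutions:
 g(b) = C1*(cos(b) - 1)^(2/9)/(cos(b) + 1)^(2/9)


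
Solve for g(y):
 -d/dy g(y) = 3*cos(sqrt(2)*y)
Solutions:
 g(y) = C1 - 3*sqrt(2)*sin(sqrt(2)*y)/2


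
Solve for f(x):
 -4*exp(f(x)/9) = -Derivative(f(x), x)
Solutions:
 f(x) = 9*log(-1/(C1 + 4*x)) + 18*log(3)


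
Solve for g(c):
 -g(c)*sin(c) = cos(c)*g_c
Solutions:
 g(c) = C1*cos(c)


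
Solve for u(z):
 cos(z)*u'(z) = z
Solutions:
 u(z) = C1 + Integral(z/cos(z), z)


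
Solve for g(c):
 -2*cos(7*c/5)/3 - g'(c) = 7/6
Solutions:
 g(c) = C1 - 7*c/6 - 10*sin(7*c/5)/21


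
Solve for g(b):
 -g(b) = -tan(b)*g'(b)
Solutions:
 g(b) = C1*sin(b)


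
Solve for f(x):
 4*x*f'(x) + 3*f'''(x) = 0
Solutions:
 f(x) = C1 + Integral(C2*airyai(-6^(2/3)*x/3) + C3*airybi(-6^(2/3)*x/3), x)


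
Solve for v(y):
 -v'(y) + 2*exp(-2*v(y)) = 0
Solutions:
 v(y) = log(-sqrt(C1 + 4*y))
 v(y) = log(C1 + 4*y)/2


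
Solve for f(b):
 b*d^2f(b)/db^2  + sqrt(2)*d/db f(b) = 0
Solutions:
 f(b) = C1 + C2*b^(1 - sqrt(2))


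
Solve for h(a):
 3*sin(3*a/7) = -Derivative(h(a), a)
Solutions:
 h(a) = C1 + 7*cos(3*a/7)


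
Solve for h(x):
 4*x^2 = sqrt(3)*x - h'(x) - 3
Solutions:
 h(x) = C1 - 4*x^3/3 + sqrt(3)*x^2/2 - 3*x


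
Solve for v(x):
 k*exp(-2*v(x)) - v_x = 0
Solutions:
 v(x) = log(-sqrt(C1 + 2*k*x))
 v(x) = log(C1 + 2*k*x)/2


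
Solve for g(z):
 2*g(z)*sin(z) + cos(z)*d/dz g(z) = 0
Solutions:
 g(z) = C1*cos(z)^2


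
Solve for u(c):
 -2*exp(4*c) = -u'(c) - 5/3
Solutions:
 u(c) = C1 - 5*c/3 + exp(4*c)/2


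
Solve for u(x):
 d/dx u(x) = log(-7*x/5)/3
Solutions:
 u(x) = C1 + x*log(-x)/3 + x*(-log(5) - 1 + log(7))/3


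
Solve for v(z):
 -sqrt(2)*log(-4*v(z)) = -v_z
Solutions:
 -sqrt(2)*Integral(1/(log(-_y) + 2*log(2)), (_y, v(z)))/2 = C1 - z


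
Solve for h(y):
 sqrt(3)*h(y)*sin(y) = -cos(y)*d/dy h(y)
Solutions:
 h(y) = C1*cos(y)^(sqrt(3))


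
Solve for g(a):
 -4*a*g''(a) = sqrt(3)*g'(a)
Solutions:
 g(a) = C1 + C2*a^(1 - sqrt(3)/4)


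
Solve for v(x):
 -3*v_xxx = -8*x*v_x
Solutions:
 v(x) = C1 + Integral(C2*airyai(2*3^(2/3)*x/3) + C3*airybi(2*3^(2/3)*x/3), x)


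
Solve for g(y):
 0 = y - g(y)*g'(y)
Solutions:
 g(y) = -sqrt(C1 + y^2)
 g(y) = sqrt(C1 + y^2)


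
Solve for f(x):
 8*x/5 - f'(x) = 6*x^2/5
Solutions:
 f(x) = C1 - 2*x^3/5 + 4*x^2/5


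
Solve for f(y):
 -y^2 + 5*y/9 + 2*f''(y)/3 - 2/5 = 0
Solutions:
 f(y) = C1 + C2*y + y^4/8 - 5*y^3/36 + 3*y^2/10


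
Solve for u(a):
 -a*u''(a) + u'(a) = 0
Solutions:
 u(a) = C1 + C2*a^2


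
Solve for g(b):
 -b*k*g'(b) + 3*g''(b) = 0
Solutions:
 g(b) = Piecewise((-sqrt(6)*sqrt(pi)*C1*erf(sqrt(6)*b*sqrt(-k)/6)/(2*sqrt(-k)) - C2, (k > 0) | (k < 0)), (-C1*b - C2, True))


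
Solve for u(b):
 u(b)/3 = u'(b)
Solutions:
 u(b) = C1*exp(b/3)


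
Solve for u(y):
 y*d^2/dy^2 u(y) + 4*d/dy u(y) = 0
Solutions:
 u(y) = C1 + C2/y^3


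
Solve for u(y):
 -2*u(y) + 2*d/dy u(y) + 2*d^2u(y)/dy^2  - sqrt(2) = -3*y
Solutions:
 u(y) = C1*exp(y*(-1 + sqrt(5))/2) + C2*exp(-y*(1 + sqrt(5))/2) + 3*y/2 - sqrt(2)/2 + 3/2


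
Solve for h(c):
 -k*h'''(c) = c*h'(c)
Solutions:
 h(c) = C1 + Integral(C2*airyai(c*(-1/k)^(1/3)) + C3*airybi(c*(-1/k)^(1/3)), c)


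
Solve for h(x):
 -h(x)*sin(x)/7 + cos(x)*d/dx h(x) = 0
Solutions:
 h(x) = C1/cos(x)^(1/7)


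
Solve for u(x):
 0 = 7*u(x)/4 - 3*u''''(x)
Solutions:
 u(x) = C1*exp(-sqrt(2)*3^(3/4)*7^(1/4)*x/6) + C2*exp(sqrt(2)*3^(3/4)*7^(1/4)*x/6) + C3*sin(sqrt(2)*3^(3/4)*7^(1/4)*x/6) + C4*cos(sqrt(2)*3^(3/4)*7^(1/4)*x/6)


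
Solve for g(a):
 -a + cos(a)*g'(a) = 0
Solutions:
 g(a) = C1 + Integral(a/cos(a), a)


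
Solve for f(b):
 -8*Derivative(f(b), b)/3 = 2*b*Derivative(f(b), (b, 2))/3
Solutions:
 f(b) = C1 + C2/b^3


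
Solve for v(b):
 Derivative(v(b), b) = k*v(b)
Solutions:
 v(b) = C1*exp(b*k)


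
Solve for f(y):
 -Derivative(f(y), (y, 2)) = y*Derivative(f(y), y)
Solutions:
 f(y) = C1 + C2*erf(sqrt(2)*y/2)


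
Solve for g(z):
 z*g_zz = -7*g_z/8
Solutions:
 g(z) = C1 + C2*z^(1/8)


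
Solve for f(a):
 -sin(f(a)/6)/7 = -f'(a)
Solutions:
 -a/7 + 3*log(cos(f(a)/6) - 1) - 3*log(cos(f(a)/6) + 1) = C1


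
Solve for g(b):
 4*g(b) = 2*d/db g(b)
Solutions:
 g(b) = C1*exp(2*b)


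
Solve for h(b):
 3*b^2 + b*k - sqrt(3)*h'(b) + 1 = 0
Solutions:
 h(b) = C1 + sqrt(3)*b^3/3 + sqrt(3)*b^2*k/6 + sqrt(3)*b/3


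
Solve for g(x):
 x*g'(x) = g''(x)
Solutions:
 g(x) = C1 + C2*erfi(sqrt(2)*x/2)


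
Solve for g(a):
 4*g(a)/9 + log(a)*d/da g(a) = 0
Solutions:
 g(a) = C1*exp(-4*li(a)/9)


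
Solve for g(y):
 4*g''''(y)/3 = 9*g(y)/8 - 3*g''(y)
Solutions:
 g(y) = C1*exp(-sqrt(6)*y*sqrt(-3 + sqrt(15))/4) + C2*exp(sqrt(6)*y*sqrt(-3 + sqrt(15))/4) + C3*sin(sqrt(6)*y*sqrt(3 + sqrt(15))/4) + C4*cos(sqrt(6)*y*sqrt(3 + sqrt(15))/4)


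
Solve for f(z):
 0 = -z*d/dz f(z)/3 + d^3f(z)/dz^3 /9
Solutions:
 f(z) = C1 + Integral(C2*airyai(3^(1/3)*z) + C3*airybi(3^(1/3)*z), z)


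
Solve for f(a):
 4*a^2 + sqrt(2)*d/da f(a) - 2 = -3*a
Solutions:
 f(a) = C1 - 2*sqrt(2)*a^3/3 - 3*sqrt(2)*a^2/4 + sqrt(2)*a


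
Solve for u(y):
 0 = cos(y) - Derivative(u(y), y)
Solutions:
 u(y) = C1 + sin(y)


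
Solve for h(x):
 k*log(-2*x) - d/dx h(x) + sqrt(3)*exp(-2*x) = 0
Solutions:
 h(x) = C1 + k*x*log(-x) + k*x*(-1 + log(2)) - sqrt(3)*exp(-2*x)/2


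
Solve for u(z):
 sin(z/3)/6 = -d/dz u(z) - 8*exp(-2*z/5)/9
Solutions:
 u(z) = C1 + cos(z/3)/2 + 20*exp(-2*z/5)/9


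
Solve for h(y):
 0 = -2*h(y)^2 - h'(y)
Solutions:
 h(y) = 1/(C1 + 2*y)


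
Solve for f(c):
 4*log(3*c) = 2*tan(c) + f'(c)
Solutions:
 f(c) = C1 + 4*c*log(c) - 4*c + 4*c*log(3) + 2*log(cos(c))


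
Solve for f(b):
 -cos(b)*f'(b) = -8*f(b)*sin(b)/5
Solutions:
 f(b) = C1/cos(b)^(8/5)


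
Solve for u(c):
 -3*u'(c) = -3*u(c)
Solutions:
 u(c) = C1*exp(c)


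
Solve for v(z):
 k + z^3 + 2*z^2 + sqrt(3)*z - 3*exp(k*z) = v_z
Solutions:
 v(z) = C1 + k*z + z^4/4 + 2*z^3/3 + sqrt(3)*z^2/2 - 3*exp(k*z)/k


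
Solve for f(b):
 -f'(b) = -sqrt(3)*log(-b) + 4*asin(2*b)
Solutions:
 f(b) = C1 + sqrt(3)*b*(log(-b) - 1) - 4*b*asin(2*b) - 2*sqrt(1 - 4*b^2)


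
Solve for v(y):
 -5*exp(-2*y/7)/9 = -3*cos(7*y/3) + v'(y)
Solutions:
 v(y) = C1 + 9*sin(7*y/3)/7 + 35*exp(-2*y/7)/18


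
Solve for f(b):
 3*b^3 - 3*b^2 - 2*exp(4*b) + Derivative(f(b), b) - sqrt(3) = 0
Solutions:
 f(b) = C1 - 3*b^4/4 + b^3 + sqrt(3)*b + exp(4*b)/2


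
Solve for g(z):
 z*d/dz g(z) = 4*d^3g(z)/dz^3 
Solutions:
 g(z) = C1 + Integral(C2*airyai(2^(1/3)*z/2) + C3*airybi(2^(1/3)*z/2), z)


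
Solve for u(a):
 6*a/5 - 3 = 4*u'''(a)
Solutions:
 u(a) = C1 + C2*a + C3*a^2 + a^4/80 - a^3/8


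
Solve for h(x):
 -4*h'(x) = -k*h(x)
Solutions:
 h(x) = C1*exp(k*x/4)


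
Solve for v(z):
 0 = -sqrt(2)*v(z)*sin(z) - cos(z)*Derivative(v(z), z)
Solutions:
 v(z) = C1*cos(z)^(sqrt(2))


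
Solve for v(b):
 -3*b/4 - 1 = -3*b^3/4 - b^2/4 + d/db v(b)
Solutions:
 v(b) = C1 + 3*b^4/16 + b^3/12 - 3*b^2/8 - b


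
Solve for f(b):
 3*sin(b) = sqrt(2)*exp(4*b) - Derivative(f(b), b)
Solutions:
 f(b) = C1 + sqrt(2)*exp(4*b)/4 + 3*cos(b)


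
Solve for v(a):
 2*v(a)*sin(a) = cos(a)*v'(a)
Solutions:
 v(a) = C1/cos(a)^2


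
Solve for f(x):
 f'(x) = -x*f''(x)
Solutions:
 f(x) = C1 + C2*log(x)


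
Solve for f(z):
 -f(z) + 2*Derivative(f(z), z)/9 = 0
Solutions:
 f(z) = C1*exp(9*z/2)


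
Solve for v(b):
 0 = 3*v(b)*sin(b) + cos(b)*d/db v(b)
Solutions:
 v(b) = C1*cos(b)^3


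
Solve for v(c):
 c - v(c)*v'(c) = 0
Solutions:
 v(c) = -sqrt(C1 + c^2)
 v(c) = sqrt(C1 + c^2)


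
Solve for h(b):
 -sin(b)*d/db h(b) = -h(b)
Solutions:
 h(b) = C1*sqrt(cos(b) - 1)/sqrt(cos(b) + 1)


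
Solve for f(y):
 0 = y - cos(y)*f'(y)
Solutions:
 f(y) = C1 + Integral(y/cos(y), y)


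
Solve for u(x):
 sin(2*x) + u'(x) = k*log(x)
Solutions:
 u(x) = C1 + k*x*(log(x) - 1) + cos(2*x)/2


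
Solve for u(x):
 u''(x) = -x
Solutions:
 u(x) = C1 + C2*x - x^3/6


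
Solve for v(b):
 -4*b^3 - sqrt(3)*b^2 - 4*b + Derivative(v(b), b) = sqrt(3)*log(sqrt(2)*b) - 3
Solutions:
 v(b) = C1 + b^4 + sqrt(3)*b^3/3 + 2*b^2 + sqrt(3)*b*log(b) - 3*b - sqrt(3)*b + sqrt(3)*b*log(2)/2


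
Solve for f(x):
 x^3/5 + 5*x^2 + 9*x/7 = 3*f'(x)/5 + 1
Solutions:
 f(x) = C1 + x^4/12 + 25*x^3/9 + 15*x^2/14 - 5*x/3


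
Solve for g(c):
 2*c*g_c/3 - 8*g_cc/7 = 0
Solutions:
 g(c) = C1 + C2*erfi(sqrt(42)*c/12)


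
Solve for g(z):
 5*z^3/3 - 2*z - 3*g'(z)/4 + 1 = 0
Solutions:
 g(z) = C1 + 5*z^4/9 - 4*z^2/3 + 4*z/3


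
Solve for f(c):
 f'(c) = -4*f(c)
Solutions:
 f(c) = C1*exp(-4*c)


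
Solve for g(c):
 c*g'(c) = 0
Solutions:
 g(c) = C1


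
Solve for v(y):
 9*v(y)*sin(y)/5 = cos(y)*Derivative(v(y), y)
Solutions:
 v(y) = C1/cos(y)^(9/5)


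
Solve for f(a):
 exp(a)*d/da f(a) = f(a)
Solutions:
 f(a) = C1*exp(-exp(-a))


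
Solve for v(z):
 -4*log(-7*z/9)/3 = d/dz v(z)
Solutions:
 v(z) = C1 - 4*z*log(-z)/3 + 4*z*(-log(7) + 1 + 2*log(3))/3


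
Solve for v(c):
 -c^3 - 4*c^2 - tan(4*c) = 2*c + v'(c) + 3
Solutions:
 v(c) = C1 - c^4/4 - 4*c^3/3 - c^2 - 3*c + log(cos(4*c))/4


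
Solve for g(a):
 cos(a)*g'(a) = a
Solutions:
 g(a) = C1 + Integral(a/cos(a), a)


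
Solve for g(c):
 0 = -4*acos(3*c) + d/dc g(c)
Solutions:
 g(c) = C1 + 4*c*acos(3*c) - 4*sqrt(1 - 9*c^2)/3


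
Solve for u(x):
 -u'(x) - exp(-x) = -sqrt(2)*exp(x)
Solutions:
 u(x) = C1 + sqrt(2)*exp(x) + exp(-x)


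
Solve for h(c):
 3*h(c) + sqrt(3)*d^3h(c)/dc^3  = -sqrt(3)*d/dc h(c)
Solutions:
 h(c) = C1*exp(2^(1/3)*sqrt(3)*c*(-2/(9 + sqrt(85))^(1/3) + 2^(1/3)*(9 + sqrt(85))^(1/3))/12)*sin(2^(1/3)*c*(2/(9 + sqrt(85))^(1/3) + 2^(1/3)*(9 + sqrt(85))^(1/3))/4) + C2*exp(2^(1/3)*sqrt(3)*c*(-2/(9 + sqrt(85))^(1/3) + 2^(1/3)*(9 + sqrt(85))^(1/3))/12)*cos(2^(1/3)*c*(2/(9 + sqrt(85))^(1/3) + 2^(1/3)*(9 + sqrt(85))^(1/3))/4) + C3*exp(-2^(1/3)*sqrt(3)*c*(-2/(9 + sqrt(85))^(1/3) + 2^(1/3)*(9 + sqrt(85))^(1/3))/6)


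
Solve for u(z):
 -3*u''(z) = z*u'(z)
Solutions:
 u(z) = C1 + C2*erf(sqrt(6)*z/6)


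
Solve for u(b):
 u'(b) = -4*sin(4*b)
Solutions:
 u(b) = C1 + cos(4*b)


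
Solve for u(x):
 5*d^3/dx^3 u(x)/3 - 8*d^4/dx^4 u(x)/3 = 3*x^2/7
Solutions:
 u(x) = C1 + C2*x + C3*x^2 + C4*exp(5*x/8) + 3*x^5/700 + 6*x^4/175 + 192*x^3/875


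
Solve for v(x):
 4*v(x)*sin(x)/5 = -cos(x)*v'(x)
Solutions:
 v(x) = C1*cos(x)^(4/5)


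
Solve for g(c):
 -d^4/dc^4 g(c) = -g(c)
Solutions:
 g(c) = C1*exp(-c) + C2*exp(c) + C3*sin(c) + C4*cos(c)


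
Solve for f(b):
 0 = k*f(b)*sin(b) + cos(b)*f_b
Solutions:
 f(b) = C1*exp(k*log(cos(b)))


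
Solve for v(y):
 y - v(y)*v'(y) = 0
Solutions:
 v(y) = -sqrt(C1 + y^2)
 v(y) = sqrt(C1 + y^2)


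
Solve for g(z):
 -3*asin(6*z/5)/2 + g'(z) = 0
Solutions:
 g(z) = C1 + 3*z*asin(6*z/5)/2 + sqrt(25 - 36*z^2)/4


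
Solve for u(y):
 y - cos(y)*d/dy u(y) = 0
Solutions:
 u(y) = C1 + Integral(y/cos(y), y)


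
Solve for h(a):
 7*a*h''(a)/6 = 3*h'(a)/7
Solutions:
 h(a) = C1 + C2*a^(67/49)


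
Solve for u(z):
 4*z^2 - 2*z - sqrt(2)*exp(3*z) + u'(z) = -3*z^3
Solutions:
 u(z) = C1 - 3*z^4/4 - 4*z^3/3 + z^2 + sqrt(2)*exp(3*z)/3


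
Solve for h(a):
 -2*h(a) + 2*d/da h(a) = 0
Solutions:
 h(a) = C1*exp(a)


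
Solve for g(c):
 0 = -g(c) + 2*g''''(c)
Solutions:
 g(c) = C1*exp(-2^(3/4)*c/2) + C2*exp(2^(3/4)*c/2) + C3*sin(2^(3/4)*c/2) + C4*cos(2^(3/4)*c/2)


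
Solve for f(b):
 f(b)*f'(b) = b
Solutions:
 f(b) = -sqrt(C1 + b^2)
 f(b) = sqrt(C1 + b^2)


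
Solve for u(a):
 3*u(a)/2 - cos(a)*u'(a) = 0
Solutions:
 u(a) = C1*(sin(a) + 1)^(3/4)/(sin(a) - 1)^(3/4)


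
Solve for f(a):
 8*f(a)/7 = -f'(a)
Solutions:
 f(a) = C1*exp(-8*a/7)


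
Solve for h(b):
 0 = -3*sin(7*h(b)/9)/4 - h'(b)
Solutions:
 3*b/4 + 9*log(cos(7*h(b)/9) - 1)/14 - 9*log(cos(7*h(b)/9) + 1)/14 = C1


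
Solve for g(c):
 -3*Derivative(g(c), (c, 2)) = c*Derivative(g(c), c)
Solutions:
 g(c) = C1 + C2*erf(sqrt(6)*c/6)


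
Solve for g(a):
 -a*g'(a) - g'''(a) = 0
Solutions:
 g(a) = C1 + Integral(C2*airyai(-a) + C3*airybi(-a), a)


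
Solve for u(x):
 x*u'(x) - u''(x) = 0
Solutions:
 u(x) = C1 + C2*erfi(sqrt(2)*x/2)


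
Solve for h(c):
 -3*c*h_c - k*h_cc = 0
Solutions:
 h(c) = C1 + C2*sqrt(k)*erf(sqrt(6)*c*sqrt(1/k)/2)


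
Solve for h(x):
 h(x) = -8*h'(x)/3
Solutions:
 h(x) = C1*exp(-3*x/8)


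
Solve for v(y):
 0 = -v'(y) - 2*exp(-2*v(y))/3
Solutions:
 v(y) = log(-sqrt(C1 - 12*y)) - log(3)
 v(y) = log(C1 - 12*y)/2 - log(3)


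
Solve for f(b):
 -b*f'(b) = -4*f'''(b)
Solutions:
 f(b) = C1 + Integral(C2*airyai(2^(1/3)*b/2) + C3*airybi(2^(1/3)*b/2), b)


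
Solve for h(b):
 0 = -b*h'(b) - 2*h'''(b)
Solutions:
 h(b) = C1 + Integral(C2*airyai(-2^(2/3)*b/2) + C3*airybi(-2^(2/3)*b/2), b)


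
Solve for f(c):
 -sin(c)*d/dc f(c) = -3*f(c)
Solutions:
 f(c) = C1*(cos(c) - 1)^(3/2)/(cos(c) + 1)^(3/2)


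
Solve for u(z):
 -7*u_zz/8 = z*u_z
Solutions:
 u(z) = C1 + C2*erf(2*sqrt(7)*z/7)


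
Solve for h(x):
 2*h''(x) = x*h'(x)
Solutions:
 h(x) = C1 + C2*erfi(x/2)


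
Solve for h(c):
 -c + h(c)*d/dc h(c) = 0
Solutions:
 h(c) = -sqrt(C1 + c^2)
 h(c) = sqrt(C1 + c^2)


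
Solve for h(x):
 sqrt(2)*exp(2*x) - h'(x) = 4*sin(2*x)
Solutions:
 h(x) = C1 + sqrt(2)*exp(2*x)/2 + 2*cos(2*x)


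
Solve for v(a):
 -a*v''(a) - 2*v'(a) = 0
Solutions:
 v(a) = C1 + C2/a


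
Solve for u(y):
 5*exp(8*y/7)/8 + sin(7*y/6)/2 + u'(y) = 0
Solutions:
 u(y) = C1 - 35*exp(8*y/7)/64 + 3*cos(7*y/6)/7


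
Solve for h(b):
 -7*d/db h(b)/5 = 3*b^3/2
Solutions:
 h(b) = C1 - 15*b^4/56


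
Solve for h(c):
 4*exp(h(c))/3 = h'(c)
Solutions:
 h(c) = log(-1/(C1 + 4*c)) + log(3)


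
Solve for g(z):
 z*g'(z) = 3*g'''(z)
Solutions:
 g(z) = C1 + Integral(C2*airyai(3^(2/3)*z/3) + C3*airybi(3^(2/3)*z/3), z)


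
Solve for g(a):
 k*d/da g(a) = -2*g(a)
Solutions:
 g(a) = C1*exp(-2*a/k)


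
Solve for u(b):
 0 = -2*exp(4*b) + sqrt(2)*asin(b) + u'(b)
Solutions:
 u(b) = C1 - sqrt(2)*(b*asin(b) + sqrt(1 - b^2)) + exp(4*b)/2


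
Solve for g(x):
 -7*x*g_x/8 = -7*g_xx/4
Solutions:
 g(x) = C1 + C2*erfi(x/2)


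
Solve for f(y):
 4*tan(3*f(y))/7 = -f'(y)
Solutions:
 f(y) = -asin(C1*exp(-12*y/7))/3 + pi/3
 f(y) = asin(C1*exp(-12*y/7))/3


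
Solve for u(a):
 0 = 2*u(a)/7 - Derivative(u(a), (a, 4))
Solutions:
 u(a) = C1*exp(-2^(1/4)*7^(3/4)*a/7) + C2*exp(2^(1/4)*7^(3/4)*a/7) + C3*sin(2^(1/4)*7^(3/4)*a/7) + C4*cos(2^(1/4)*7^(3/4)*a/7)


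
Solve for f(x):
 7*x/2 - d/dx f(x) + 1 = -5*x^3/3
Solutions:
 f(x) = C1 + 5*x^4/12 + 7*x^2/4 + x


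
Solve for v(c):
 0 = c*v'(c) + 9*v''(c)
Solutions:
 v(c) = C1 + C2*erf(sqrt(2)*c/6)


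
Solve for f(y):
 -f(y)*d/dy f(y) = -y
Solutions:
 f(y) = -sqrt(C1 + y^2)
 f(y) = sqrt(C1 + y^2)


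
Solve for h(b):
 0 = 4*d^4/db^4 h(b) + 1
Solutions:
 h(b) = C1 + C2*b + C3*b^2 + C4*b^3 - b^4/96


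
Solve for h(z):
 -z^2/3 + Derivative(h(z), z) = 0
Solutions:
 h(z) = C1 + z^3/9


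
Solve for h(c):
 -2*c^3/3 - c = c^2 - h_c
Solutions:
 h(c) = C1 + c^4/6 + c^3/3 + c^2/2


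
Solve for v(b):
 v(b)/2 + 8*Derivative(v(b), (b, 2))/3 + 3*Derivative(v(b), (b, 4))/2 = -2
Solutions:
 v(b) = C1*sin(b*sqrt(8 - sqrt(37))/3) + C2*sin(b*sqrt(sqrt(37) + 8)/3) + C3*cos(b*sqrt(8 - sqrt(37))/3) + C4*cos(b*sqrt(sqrt(37) + 8)/3) - 4


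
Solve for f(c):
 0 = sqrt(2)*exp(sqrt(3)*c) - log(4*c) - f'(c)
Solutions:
 f(c) = C1 - c*log(c) + c*(1 - 2*log(2)) + sqrt(6)*exp(sqrt(3)*c)/3


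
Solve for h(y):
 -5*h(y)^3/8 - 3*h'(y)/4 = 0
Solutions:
 h(y) = -sqrt(3)*sqrt(-1/(C1 - 5*y))
 h(y) = sqrt(3)*sqrt(-1/(C1 - 5*y))


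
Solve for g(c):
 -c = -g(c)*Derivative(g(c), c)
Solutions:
 g(c) = -sqrt(C1 + c^2)
 g(c) = sqrt(C1 + c^2)


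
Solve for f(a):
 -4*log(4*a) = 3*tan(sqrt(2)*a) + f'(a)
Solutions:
 f(a) = C1 - 4*a*log(a) - 8*a*log(2) + 4*a + 3*sqrt(2)*log(cos(sqrt(2)*a))/2


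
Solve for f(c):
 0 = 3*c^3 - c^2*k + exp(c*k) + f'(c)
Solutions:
 f(c) = C1 - 3*c^4/4 + c^3*k/3 - exp(c*k)/k


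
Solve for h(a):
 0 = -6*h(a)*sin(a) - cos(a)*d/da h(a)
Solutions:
 h(a) = C1*cos(a)^6


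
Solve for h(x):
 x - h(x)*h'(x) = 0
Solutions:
 h(x) = -sqrt(C1 + x^2)
 h(x) = sqrt(C1 + x^2)


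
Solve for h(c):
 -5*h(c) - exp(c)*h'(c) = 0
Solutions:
 h(c) = C1*exp(5*exp(-c))


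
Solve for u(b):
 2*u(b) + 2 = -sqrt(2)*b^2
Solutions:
 u(b) = -sqrt(2)*b^2/2 - 1


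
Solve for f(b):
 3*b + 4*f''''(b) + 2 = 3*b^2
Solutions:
 f(b) = C1 + C2*b + C3*b^2 + C4*b^3 + b^6/480 - b^5/160 - b^4/48


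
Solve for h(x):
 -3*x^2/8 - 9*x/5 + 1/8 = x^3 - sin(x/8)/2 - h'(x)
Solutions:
 h(x) = C1 + x^4/4 + x^3/8 + 9*x^2/10 - x/8 + 4*cos(x/8)


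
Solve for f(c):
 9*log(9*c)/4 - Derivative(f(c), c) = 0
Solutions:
 f(c) = C1 + 9*c*log(c)/4 - 9*c/4 + 9*c*log(3)/2


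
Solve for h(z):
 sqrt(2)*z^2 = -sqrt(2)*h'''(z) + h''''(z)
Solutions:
 h(z) = C1 + C2*z + C3*z^2 + C4*exp(sqrt(2)*z) - z^5/60 - sqrt(2)*z^4/24 - z^3/6


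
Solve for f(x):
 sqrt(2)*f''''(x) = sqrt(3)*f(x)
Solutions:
 f(x) = C1*exp(-2^(7/8)*3^(1/8)*x/2) + C2*exp(2^(7/8)*3^(1/8)*x/2) + C3*sin(2^(7/8)*3^(1/8)*x/2) + C4*cos(2^(7/8)*3^(1/8)*x/2)


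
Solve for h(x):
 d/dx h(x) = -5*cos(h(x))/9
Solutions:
 5*x/9 - log(sin(h(x)) - 1)/2 + log(sin(h(x)) + 1)/2 = C1


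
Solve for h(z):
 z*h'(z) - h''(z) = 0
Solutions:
 h(z) = C1 + C2*erfi(sqrt(2)*z/2)


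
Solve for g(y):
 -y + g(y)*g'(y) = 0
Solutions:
 g(y) = -sqrt(C1 + y^2)
 g(y) = sqrt(C1 + y^2)


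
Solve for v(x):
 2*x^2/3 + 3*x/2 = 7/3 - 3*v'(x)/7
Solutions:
 v(x) = C1 - 14*x^3/27 - 7*x^2/4 + 49*x/9


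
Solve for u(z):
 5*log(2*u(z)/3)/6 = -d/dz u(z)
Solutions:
 6*Integral(1/(log(_y) - log(3) + log(2)), (_y, u(z)))/5 = C1 - z


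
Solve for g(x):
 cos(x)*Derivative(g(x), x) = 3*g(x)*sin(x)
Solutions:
 g(x) = C1/cos(x)^3


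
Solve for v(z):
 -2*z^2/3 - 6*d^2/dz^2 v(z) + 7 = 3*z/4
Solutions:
 v(z) = C1 + C2*z - z^4/108 - z^3/48 + 7*z^2/12


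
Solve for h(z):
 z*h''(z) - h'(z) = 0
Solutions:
 h(z) = C1 + C2*z^2


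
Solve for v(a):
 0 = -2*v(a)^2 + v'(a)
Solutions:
 v(a) = -1/(C1 + 2*a)


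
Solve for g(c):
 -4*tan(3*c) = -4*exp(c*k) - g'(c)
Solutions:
 g(c) = C1 - 4*Piecewise((exp(c*k)/k, Ne(k, 0)), (c, True)) - 4*log(cos(3*c))/3


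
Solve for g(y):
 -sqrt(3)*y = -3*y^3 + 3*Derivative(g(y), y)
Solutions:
 g(y) = C1 + y^4/4 - sqrt(3)*y^2/6


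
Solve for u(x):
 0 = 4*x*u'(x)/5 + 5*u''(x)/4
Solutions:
 u(x) = C1 + C2*erf(2*sqrt(2)*x/5)


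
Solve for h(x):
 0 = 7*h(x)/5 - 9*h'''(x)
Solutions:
 h(x) = C3*exp(525^(1/3)*x/15) + (C1*sin(175^(1/3)*3^(5/6)*x/30) + C2*cos(175^(1/3)*3^(5/6)*x/30))*exp(-525^(1/3)*x/30)


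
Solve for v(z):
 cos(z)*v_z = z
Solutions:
 v(z) = C1 + Integral(z/cos(z), z)


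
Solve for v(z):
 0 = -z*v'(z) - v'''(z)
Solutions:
 v(z) = C1 + Integral(C2*airyai(-z) + C3*airybi(-z), z)


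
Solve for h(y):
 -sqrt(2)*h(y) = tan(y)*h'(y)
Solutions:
 h(y) = C1/sin(y)^(sqrt(2))


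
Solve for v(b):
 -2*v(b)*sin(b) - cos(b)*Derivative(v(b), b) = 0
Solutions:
 v(b) = C1*cos(b)^2


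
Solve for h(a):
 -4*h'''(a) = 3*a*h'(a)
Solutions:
 h(a) = C1 + Integral(C2*airyai(-6^(1/3)*a/2) + C3*airybi(-6^(1/3)*a/2), a)


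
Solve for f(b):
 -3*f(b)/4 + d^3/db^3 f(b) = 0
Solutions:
 f(b) = C3*exp(6^(1/3)*b/2) + (C1*sin(2^(1/3)*3^(5/6)*b/4) + C2*cos(2^(1/3)*3^(5/6)*b/4))*exp(-6^(1/3)*b/4)


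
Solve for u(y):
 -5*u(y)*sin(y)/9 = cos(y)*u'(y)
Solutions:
 u(y) = C1*cos(y)^(5/9)


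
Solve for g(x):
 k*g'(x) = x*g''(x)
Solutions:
 g(x) = C1 + x^(re(k) + 1)*(C2*sin(log(x)*Abs(im(k))) + C3*cos(log(x)*im(k)))


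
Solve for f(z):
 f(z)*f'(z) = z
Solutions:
 f(z) = -sqrt(C1 + z^2)
 f(z) = sqrt(C1 + z^2)


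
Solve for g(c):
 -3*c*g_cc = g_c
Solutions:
 g(c) = C1 + C2*c^(2/3)


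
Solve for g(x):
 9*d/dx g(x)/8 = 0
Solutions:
 g(x) = C1


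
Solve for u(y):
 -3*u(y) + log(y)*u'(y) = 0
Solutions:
 u(y) = C1*exp(3*li(y))


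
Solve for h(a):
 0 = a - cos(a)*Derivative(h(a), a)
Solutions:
 h(a) = C1 + Integral(a/cos(a), a)


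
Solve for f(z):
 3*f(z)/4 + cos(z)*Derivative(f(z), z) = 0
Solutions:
 f(z) = C1*(sin(z) - 1)^(3/8)/(sin(z) + 1)^(3/8)


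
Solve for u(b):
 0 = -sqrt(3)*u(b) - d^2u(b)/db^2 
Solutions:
 u(b) = C1*sin(3^(1/4)*b) + C2*cos(3^(1/4)*b)


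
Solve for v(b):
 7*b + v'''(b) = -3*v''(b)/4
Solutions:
 v(b) = C1 + C2*b + C3*exp(-3*b/4) - 14*b^3/9 + 56*b^2/9


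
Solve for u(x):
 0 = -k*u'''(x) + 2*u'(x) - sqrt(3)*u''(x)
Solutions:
 u(x) = C1 + C2*exp(x*(sqrt(8*k + 3) - sqrt(3))/(2*k)) + C3*exp(-x*(sqrt(8*k + 3) + sqrt(3))/(2*k))


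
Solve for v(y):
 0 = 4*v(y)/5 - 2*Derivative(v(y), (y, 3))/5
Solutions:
 v(y) = C3*exp(2^(1/3)*y) + (C1*sin(2^(1/3)*sqrt(3)*y/2) + C2*cos(2^(1/3)*sqrt(3)*y/2))*exp(-2^(1/3)*y/2)


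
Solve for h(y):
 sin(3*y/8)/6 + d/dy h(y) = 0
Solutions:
 h(y) = C1 + 4*cos(3*y/8)/9


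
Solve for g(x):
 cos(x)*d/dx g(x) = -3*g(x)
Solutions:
 g(x) = C1*(sin(x) - 1)^(3/2)/(sin(x) + 1)^(3/2)


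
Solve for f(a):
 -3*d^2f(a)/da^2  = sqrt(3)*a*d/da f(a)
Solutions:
 f(a) = C1 + C2*erf(sqrt(2)*3^(3/4)*a/6)


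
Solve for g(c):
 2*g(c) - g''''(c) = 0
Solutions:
 g(c) = C1*exp(-2^(1/4)*c) + C2*exp(2^(1/4)*c) + C3*sin(2^(1/4)*c) + C4*cos(2^(1/4)*c)


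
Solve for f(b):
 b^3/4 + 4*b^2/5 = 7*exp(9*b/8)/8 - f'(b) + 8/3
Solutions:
 f(b) = C1 - b^4/16 - 4*b^3/15 + 8*b/3 + 7*exp(9*b/8)/9


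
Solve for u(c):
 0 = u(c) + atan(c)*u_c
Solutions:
 u(c) = C1*exp(-Integral(1/atan(c), c))


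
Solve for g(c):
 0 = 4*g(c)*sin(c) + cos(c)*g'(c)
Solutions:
 g(c) = C1*cos(c)^4


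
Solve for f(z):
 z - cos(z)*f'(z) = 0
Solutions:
 f(z) = C1 + Integral(z/cos(z), z)


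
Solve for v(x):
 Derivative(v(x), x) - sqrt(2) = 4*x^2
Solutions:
 v(x) = C1 + 4*x^3/3 + sqrt(2)*x


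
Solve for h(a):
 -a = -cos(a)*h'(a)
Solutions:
 h(a) = C1 + Integral(a/cos(a), a)


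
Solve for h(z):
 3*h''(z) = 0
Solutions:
 h(z) = C1 + C2*z


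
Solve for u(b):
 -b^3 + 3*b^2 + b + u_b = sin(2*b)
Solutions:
 u(b) = C1 + b^4/4 - b^3 - b^2/2 - cos(2*b)/2


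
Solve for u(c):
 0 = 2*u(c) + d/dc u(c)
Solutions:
 u(c) = C1*exp(-2*c)


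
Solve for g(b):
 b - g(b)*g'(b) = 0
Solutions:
 g(b) = -sqrt(C1 + b^2)
 g(b) = sqrt(C1 + b^2)


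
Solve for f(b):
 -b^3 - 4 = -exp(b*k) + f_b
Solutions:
 f(b) = C1 - b^4/4 - 4*b + exp(b*k)/k


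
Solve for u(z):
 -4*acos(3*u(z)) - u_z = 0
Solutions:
 Integral(1/acos(3*_y), (_y, u(z))) = C1 - 4*z


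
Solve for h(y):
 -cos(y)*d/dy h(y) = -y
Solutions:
 h(y) = C1 + Integral(y/cos(y), y)


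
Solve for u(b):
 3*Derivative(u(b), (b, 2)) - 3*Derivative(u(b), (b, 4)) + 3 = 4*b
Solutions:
 u(b) = C1 + C2*b + C3*exp(-b) + C4*exp(b) + 2*b^3/9 - b^2/2


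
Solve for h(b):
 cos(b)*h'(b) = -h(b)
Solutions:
 h(b) = C1*sqrt(sin(b) - 1)/sqrt(sin(b) + 1)


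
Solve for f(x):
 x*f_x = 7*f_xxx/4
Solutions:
 f(x) = C1 + Integral(C2*airyai(14^(2/3)*x/7) + C3*airybi(14^(2/3)*x/7), x)


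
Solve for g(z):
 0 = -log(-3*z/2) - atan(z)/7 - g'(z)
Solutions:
 g(z) = C1 - z*log(-z) - z*atan(z)/7 - z*log(3) + z*log(2) + z + log(z^2 + 1)/14


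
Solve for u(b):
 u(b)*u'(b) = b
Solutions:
 u(b) = -sqrt(C1 + b^2)
 u(b) = sqrt(C1 + b^2)


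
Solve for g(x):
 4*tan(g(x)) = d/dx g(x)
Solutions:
 g(x) = pi - asin(C1*exp(4*x))
 g(x) = asin(C1*exp(4*x))


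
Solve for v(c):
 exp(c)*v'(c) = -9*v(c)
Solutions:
 v(c) = C1*exp(9*exp(-c))


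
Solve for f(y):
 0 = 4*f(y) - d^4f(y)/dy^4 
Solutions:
 f(y) = C1*exp(-sqrt(2)*y) + C2*exp(sqrt(2)*y) + C3*sin(sqrt(2)*y) + C4*cos(sqrt(2)*y)


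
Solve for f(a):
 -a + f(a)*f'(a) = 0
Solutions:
 f(a) = -sqrt(C1 + a^2)
 f(a) = sqrt(C1 + a^2)


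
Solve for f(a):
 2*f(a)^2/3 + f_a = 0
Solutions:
 f(a) = 3/(C1 + 2*a)


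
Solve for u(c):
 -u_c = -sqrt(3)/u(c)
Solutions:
 u(c) = -sqrt(C1 + 2*sqrt(3)*c)
 u(c) = sqrt(C1 + 2*sqrt(3)*c)


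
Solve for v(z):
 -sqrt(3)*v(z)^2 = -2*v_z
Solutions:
 v(z) = -2/(C1 + sqrt(3)*z)


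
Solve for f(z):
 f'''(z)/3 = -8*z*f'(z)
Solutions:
 f(z) = C1 + Integral(C2*airyai(-2*3^(1/3)*z) + C3*airybi(-2*3^(1/3)*z), z)


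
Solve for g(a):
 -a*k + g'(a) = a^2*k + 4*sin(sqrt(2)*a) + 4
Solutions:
 g(a) = C1 + a^3*k/3 + a^2*k/2 + 4*a - 2*sqrt(2)*cos(sqrt(2)*a)


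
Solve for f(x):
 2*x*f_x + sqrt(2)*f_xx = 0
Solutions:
 f(x) = C1 + C2*erf(2^(3/4)*x/2)


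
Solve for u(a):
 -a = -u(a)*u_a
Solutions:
 u(a) = -sqrt(C1 + a^2)
 u(a) = sqrt(C1 + a^2)


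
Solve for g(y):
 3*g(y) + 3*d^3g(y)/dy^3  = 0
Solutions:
 g(y) = C3*exp(-y) + (C1*sin(sqrt(3)*y/2) + C2*cos(sqrt(3)*y/2))*exp(y/2)


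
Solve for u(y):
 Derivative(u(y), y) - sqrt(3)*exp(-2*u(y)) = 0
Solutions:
 u(y) = log(-sqrt(C1 + 2*sqrt(3)*y))
 u(y) = log(C1 + 2*sqrt(3)*y)/2


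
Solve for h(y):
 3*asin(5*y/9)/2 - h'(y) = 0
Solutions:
 h(y) = C1 + 3*y*asin(5*y/9)/2 + 3*sqrt(81 - 25*y^2)/10


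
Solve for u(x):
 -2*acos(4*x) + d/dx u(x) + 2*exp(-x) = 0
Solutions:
 u(x) = C1 + 2*x*acos(4*x) - sqrt(1 - 16*x^2)/2 + 2*exp(-x)


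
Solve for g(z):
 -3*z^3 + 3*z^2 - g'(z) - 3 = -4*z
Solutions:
 g(z) = C1 - 3*z^4/4 + z^3 + 2*z^2 - 3*z


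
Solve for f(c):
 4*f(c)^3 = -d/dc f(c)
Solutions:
 f(c) = -sqrt(2)*sqrt(-1/(C1 - 4*c))/2
 f(c) = sqrt(2)*sqrt(-1/(C1 - 4*c))/2


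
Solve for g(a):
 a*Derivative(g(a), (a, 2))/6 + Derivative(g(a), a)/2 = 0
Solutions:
 g(a) = C1 + C2/a^2


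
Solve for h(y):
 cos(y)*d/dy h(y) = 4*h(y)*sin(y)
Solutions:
 h(y) = C1/cos(y)^4


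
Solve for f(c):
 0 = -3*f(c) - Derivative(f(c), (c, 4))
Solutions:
 f(c) = (C1*sin(sqrt(2)*3^(1/4)*c/2) + C2*cos(sqrt(2)*3^(1/4)*c/2))*exp(-sqrt(2)*3^(1/4)*c/2) + (C3*sin(sqrt(2)*3^(1/4)*c/2) + C4*cos(sqrt(2)*3^(1/4)*c/2))*exp(sqrt(2)*3^(1/4)*c/2)


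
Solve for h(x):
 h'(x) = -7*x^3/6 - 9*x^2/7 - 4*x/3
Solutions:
 h(x) = C1 - 7*x^4/24 - 3*x^3/7 - 2*x^2/3


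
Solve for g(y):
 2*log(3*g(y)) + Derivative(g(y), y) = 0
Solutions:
 Integral(1/(log(_y) + log(3)), (_y, g(y)))/2 = C1 - y


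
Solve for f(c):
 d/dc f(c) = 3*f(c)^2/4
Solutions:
 f(c) = -4/(C1 + 3*c)


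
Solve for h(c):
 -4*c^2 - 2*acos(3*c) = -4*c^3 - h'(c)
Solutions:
 h(c) = C1 - c^4 + 4*c^3/3 + 2*c*acos(3*c) - 2*sqrt(1 - 9*c^2)/3


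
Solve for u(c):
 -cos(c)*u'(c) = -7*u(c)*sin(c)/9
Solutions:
 u(c) = C1/cos(c)^(7/9)


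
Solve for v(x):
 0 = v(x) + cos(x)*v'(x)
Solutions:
 v(x) = C1*sqrt(sin(x) - 1)/sqrt(sin(x) + 1)


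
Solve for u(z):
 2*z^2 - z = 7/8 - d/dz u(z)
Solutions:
 u(z) = C1 - 2*z^3/3 + z^2/2 + 7*z/8


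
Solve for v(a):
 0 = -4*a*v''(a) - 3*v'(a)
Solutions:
 v(a) = C1 + C2*a^(1/4)


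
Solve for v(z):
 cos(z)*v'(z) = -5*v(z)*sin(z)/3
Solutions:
 v(z) = C1*cos(z)^(5/3)


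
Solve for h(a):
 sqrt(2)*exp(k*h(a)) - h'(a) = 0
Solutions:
 h(a) = Piecewise((log(-1/(C1*k + sqrt(2)*a*k))/k, Ne(k, 0)), (nan, True))
 h(a) = Piecewise((C1 + sqrt(2)*a, Eq(k, 0)), (nan, True))


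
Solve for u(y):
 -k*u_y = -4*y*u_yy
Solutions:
 u(y) = C1 + y^(re(k)/4 + 1)*(C2*sin(log(y)*Abs(im(k))/4) + C3*cos(log(y)*im(k)/4))


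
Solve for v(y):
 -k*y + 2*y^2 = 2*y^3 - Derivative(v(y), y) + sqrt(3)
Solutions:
 v(y) = C1 + k*y^2/2 + y^4/2 - 2*y^3/3 + sqrt(3)*y


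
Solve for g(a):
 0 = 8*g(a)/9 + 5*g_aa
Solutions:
 g(a) = C1*sin(2*sqrt(10)*a/15) + C2*cos(2*sqrt(10)*a/15)


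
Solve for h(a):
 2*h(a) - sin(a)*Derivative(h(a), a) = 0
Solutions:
 h(a) = C1*(cos(a) - 1)/(cos(a) + 1)


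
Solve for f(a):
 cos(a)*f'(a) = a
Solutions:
 f(a) = C1 + Integral(a/cos(a), a)


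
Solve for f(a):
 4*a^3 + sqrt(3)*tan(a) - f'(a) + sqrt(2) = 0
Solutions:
 f(a) = C1 + a^4 + sqrt(2)*a - sqrt(3)*log(cos(a))


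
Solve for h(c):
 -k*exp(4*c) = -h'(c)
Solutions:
 h(c) = C1 + k*exp(4*c)/4


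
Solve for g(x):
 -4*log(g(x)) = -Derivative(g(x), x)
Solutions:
 li(g(x)) = C1 + 4*x


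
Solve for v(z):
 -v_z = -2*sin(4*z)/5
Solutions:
 v(z) = C1 - cos(4*z)/10


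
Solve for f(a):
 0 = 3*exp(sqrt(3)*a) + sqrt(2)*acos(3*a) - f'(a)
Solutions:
 f(a) = C1 + sqrt(2)*(a*acos(3*a) - sqrt(1 - 9*a^2)/3) + sqrt(3)*exp(sqrt(3)*a)


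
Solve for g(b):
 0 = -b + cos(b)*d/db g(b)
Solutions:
 g(b) = C1 + Integral(b/cos(b), b)


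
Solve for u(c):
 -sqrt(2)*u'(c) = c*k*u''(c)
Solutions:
 u(c) = C1 + c^(((re(k) - sqrt(2))*re(k) + im(k)^2)/(re(k)^2 + im(k)^2))*(C2*sin(sqrt(2)*log(c)*Abs(im(k))/(re(k)^2 + im(k)^2)) + C3*cos(sqrt(2)*log(c)*im(k)/(re(k)^2 + im(k)^2)))


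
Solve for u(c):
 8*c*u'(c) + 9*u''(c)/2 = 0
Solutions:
 u(c) = C1 + C2*erf(2*sqrt(2)*c/3)


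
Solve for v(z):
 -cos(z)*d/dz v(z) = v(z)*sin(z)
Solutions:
 v(z) = C1*cos(z)


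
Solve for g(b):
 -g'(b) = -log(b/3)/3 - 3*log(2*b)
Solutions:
 g(b) = C1 + 10*b*log(b)/3 - 10*b/3 - b*log(3)/3 + 3*b*log(2)


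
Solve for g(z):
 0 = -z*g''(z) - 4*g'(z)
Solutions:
 g(z) = C1 + C2/z^3


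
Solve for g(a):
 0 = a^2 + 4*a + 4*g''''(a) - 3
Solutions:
 g(a) = C1 + C2*a + C3*a^2 + C4*a^3 - a^6/1440 - a^5/120 + a^4/32


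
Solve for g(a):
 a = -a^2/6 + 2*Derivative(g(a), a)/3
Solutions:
 g(a) = C1 + a^3/12 + 3*a^2/4


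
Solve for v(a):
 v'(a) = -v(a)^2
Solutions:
 v(a) = 1/(C1 + a)


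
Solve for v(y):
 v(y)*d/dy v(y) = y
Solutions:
 v(y) = -sqrt(C1 + y^2)
 v(y) = sqrt(C1 + y^2)


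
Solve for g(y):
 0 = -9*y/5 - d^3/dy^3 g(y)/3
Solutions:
 g(y) = C1 + C2*y + C3*y^2 - 9*y^4/40


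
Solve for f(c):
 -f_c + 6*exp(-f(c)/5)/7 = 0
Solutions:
 f(c) = 5*log(C1 + 6*c/35)


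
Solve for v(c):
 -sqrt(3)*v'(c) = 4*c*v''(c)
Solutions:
 v(c) = C1 + C2*c^(1 - sqrt(3)/4)


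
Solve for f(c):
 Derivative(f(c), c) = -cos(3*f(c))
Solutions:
 f(c) = -asin((C1 + exp(6*c))/(C1 - exp(6*c)))/3 + pi/3
 f(c) = asin((C1 + exp(6*c))/(C1 - exp(6*c)))/3


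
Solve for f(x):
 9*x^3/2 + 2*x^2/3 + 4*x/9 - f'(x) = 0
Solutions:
 f(x) = C1 + 9*x^4/8 + 2*x^3/9 + 2*x^2/9


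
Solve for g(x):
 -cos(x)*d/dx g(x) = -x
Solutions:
 g(x) = C1 + Integral(x/cos(x), x)


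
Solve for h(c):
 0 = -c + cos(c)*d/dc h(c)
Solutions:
 h(c) = C1 + Integral(c/cos(c), c)


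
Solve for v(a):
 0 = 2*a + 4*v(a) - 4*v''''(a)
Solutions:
 v(a) = C1*exp(-a) + C2*exp(a) + C3*sin(a) + C4*cos(a) - a/2


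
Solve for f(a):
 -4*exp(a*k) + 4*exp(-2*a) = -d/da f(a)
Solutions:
 f(a) = C1 + 2*exp(-2*a) + 4*exp(a*k)/k


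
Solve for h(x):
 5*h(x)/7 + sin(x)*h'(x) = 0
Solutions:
 h(x) = C1*(cos(x) + 1)^(5/14)/(cos(x) - 1)^(5/14)


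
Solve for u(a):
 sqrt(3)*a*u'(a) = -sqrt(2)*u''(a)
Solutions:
 u(a) = C1 + C2*erf(6^(1/4)*a/2)


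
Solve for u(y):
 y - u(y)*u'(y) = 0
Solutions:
 u(y) = -sqrt(C1 + y^2)
 u(y) = sqrt(C1 + y^2)


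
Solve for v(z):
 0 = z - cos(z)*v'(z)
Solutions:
 v(z) = C1 + Integral(z/cos(z), z)


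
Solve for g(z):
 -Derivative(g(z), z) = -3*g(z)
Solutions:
 g(z) = C1*exp(3*z)


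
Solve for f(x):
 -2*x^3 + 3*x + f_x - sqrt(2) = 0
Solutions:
 f(x) = C1 + x^4/2 - 3*x^2/2 + sqrt(2)*x


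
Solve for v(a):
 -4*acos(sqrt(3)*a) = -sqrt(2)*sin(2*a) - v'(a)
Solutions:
 v(a) = C1 + 4*a*acos(sqrt(3)*a) - 4*sqrt(3)*sqrt(1 - 3*a^2)/3 + sqrt(2)*cos(2*a)/2


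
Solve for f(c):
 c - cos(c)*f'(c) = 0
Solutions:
 f(c) = C1 + Integral(c/cos(c), c)


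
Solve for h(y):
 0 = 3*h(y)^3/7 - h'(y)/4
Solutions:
 h(y) = -sqrt(14)*sqrt(-1/(C1 + 12*y))/2
 h(y) = sqrt(14)*sqrt(-1/(C1 + 12*y))/2


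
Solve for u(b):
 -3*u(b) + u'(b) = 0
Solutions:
 u(b) = C1*exp(3*b)


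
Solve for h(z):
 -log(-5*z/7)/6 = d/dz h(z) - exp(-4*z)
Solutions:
 h(z) = C1 - z*log(-z)/6 + z*(-log(5) + 1 + log(7))/6 - exp(-4*z)/4


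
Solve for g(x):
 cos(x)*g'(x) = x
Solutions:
 g(x) = C1 + Integral(x/cos(x), x)


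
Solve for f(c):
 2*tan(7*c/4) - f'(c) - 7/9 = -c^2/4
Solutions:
 f(c) = C1 + c^3/12 - 7*c/9 - 8*log(cos(7*c/4))/7


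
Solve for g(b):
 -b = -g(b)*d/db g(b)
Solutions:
 g(b) = -sqrt(C1 + b^2)
 g(b) = sqrt(C1 + b^2)


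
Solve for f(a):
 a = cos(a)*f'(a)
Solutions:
 f(a) = C1 + Integral(a/cos(a), a)


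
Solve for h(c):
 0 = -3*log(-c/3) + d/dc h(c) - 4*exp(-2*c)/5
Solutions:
 h(c) = C1 + 3*c*log(-c) + 3*c*(-log(3) - 1) - 2*exp(-2*c)/5


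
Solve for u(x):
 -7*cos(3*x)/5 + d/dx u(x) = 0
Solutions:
 u(x) = C1 + 7*sin(3*x)/15


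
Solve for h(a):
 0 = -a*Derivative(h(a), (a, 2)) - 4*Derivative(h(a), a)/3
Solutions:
 h(a) = C1 + C2/a^(1/3)


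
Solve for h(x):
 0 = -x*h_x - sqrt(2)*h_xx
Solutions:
 h(x) = C1 + C2*erf(2^(1/4)*x/2)


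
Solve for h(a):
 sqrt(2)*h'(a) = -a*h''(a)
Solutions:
 h(a) = C1 + C2*a^(1 - sqrt(2))


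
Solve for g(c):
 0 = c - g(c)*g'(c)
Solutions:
 g(c) = -sqrt(C1 + c^2)
 g(c) = sqrt(C1 + c^2)


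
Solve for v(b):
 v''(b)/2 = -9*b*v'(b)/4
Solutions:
 v(b) = C1 + C2*erf(3*b/2)


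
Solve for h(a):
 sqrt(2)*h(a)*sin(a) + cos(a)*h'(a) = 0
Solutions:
 h(a) = C1*cos(a)^(sqrt(2))


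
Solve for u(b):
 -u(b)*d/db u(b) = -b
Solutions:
 u(b) = -sqrt(C1 + b^2)
 u(b) = sqrt(C1 + b^2)


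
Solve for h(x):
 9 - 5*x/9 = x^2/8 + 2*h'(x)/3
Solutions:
 h(x) = C1 - x^3/16 - 5*x^2/12 + 27*x/2


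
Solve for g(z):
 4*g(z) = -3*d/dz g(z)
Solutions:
 g(z) = C1*exp(-4*z/3)


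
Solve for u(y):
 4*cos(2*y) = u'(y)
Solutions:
 u(y) = C1 + 2*sin(2*y)


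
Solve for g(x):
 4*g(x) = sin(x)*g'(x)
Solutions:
 g(x) = C1*(cos(x)^2 - 2*cos(x) + 1)/(cos(x)^2 + 2*cos(x) + 1)


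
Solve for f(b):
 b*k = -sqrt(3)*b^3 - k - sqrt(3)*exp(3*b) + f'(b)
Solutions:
 f(b) = C1 + sqrt(3)*b^4/4 + b^2*k/2 + b*k + sqrt(3)*exp(3*b)/3


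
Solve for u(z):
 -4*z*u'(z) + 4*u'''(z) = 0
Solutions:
 u(z) = C1 + Integral(C2*airyai(z) + C3*airybi(z), z)


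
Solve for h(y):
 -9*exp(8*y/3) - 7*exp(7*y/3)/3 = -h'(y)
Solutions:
 h(y) = C1 + 27*exp(8*y/3)/8 + exp(7*y/3)


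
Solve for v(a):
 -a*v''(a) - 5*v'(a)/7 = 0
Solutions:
 v(a) = C1 + C2*a^(2/7)


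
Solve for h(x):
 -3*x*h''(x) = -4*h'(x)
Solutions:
 h(x) = C1 + C2*x^(7/3)


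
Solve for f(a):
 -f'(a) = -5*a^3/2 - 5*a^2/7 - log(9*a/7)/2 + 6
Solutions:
 f(a) = C1 + 5*a^4/8 + 5*a^3/21 + a*log(a)/2 - 13*a/2 - a*log(7)/2 + a*log(3)


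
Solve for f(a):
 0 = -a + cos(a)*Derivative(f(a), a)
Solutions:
 f(a) = C1 + Integral(a/cos(a), a)


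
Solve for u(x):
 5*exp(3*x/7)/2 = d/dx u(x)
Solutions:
 u(x) = C1 + 35*exp(3*x/7)/6


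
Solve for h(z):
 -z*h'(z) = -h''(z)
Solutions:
 h(z) = C1 + C2*erfi(sqrt(2)*z/2)


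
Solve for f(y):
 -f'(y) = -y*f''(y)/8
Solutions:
 f(y) = C1 + C2*y^9


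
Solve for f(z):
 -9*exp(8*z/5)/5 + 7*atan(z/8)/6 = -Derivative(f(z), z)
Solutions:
 f(z) = C1 - 7*z*atan(z/8)/6 + 9*exp(8*z/5)/8 + 14*log(z^2 + 64)/3


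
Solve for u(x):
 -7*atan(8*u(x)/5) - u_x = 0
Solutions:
 Integral(1/atan(8*_y/5), (_y, u(x))) = C1 - 7*x


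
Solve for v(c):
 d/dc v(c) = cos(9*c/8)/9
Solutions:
 v(c) = C1 + 8*sin(9*c/8)/81
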